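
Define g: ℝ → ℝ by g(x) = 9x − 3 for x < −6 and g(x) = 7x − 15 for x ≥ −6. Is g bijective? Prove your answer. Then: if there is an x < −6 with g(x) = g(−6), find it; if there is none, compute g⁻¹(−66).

-7

Both pieces are strictly increasing (slopes 9 and 7), so each is injective on its own interval.
The left piece maps (−∞, −6) onto (−∞, −57); the right piece maps [−6, ∞) onto [−57, ∞).
Since −57 = −57, the images partition ℝ: g is injective and surjective, hence bijective.
Because the two images are disjoint, no x < −6 has g(x) = g(−6), so we compute g⁻¹(−66): −66 lies in (−∞, −57), so solve 9x − 3 = −66: x = (−66 + 3)/9 = −7.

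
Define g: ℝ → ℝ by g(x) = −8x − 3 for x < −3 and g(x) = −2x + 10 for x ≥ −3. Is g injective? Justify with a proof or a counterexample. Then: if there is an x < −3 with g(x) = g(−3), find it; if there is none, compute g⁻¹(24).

Both pieces are strictly decreasing (slopes −8 and −2), so each is injective on its own interval.
The left piece maps (−∞, −3) onto (21, ∞); the right piece maps [−3, ∞) onto (−∞, 16].
These images are disjoint, so no value is attained by both pieces. So g is injective.
Because the two images are disjoint, no x < −3 has g(x) = g(−3), so we compute g⁻¹(24): 24 lies in (21, ∞), so solve −8x − 3 = 24: x = (24 + 3)/(−8) = −27/8.

-27/8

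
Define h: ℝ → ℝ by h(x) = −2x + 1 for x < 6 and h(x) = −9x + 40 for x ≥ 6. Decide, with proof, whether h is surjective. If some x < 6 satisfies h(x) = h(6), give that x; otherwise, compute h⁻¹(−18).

58/9

Both pieces are strictly decreasing (slopes −2 and −9), so each is injective on its own interval.
The left piece maps (−∞, 6) onto (−11, ∞); the right piece maps [6, ∞) onto (−∞, −14].
The union (−11, ∞) ∪ (−∞, −14] omits the interval between −11 and −14; in particular −11 has no preimage. So h is not surjective.
Because the two images are disjoint, no x < 6 has h(x) = h(6), so we compute h⁻¹(−18): −18 lies in (−∞, −14], so solve −9x + 40 = −18: x = (−18 − 40)/(−9) = 58/9.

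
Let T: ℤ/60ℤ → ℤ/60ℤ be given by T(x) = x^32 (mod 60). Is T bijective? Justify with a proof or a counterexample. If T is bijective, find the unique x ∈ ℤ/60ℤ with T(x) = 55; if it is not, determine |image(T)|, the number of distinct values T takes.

8

T(2): Repeated squaring mod 60: 2^1 ≡ 2, 2^2 ≡ 2² = 4, 2^4 ≡ 4² = 16, 2^8 ≡ 16² = 256 ≡ 16, 2^16 ≡ 16² = 256 ≡ 16, 2^32 ≡ 16² = 256 ≡ 16. So 2^32 ≡ 16 (mod 60).
T(4): Repeated squaring mod 60: 4^1 ≡ 4, 4^2 ≡ 4² = 16, 4^4 ≡ 16² = 256 ≡ 16, 4^8 ≡ 16² = 256 ≡ 16, 4^16 ≡ 16² = 256 ≡ 16, 4^32 ≡ 16² = 256 ≡ 16. So 4^32 ≡ 16 (mod 60).
So T(2) = T(4) = 16 while 2 ≠ 4, therefore T is not injective, hence not bijective.
Since T is not bijective, we determine |image(T)|. Computing x^32 mod 60 for each x (by repeated squaring, reducing mod 60 at every step), the values T(0), T(1), …, T(59) are: 0, 1, 16, 21, 16, 25, 36, 1, 16, 21, 40, 1, 36, 1, 16, 45, 16, 1, 36, 1, 40, 21, 16, 1, 36, 25, 16, 21, 16, 1, 0, 1, 16, 21, 16, 25, 36, 1, 16, 21, 40, 1, 36, 1, 16, 45, 16, 1, 36, 1, 40, 21, 16, 1, 36, 25, 16, 21, 16, 1.
The distinct values are {0, 1, 16, 21, 25, 36, 40, 45}; there are 8 of them.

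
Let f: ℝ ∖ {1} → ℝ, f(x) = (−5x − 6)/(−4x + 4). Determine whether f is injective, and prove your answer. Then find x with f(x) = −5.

14/25

Suppose f(a) = f(b). Cross-multiplying: (−5a − 6)(−4b + 4) = (−5b − 6)(−4a + 4).
Expanding both sides and cancelling the symmetric terms leaves −44·(a − b) = 0. Since −44 ≠ 0, a = b. Therefore f is injective.
Solving f(x) = −5: cross-multiplying gives −5x − 6 = −5(−4x + 4), which rearranges to −25x = −14, so x = 14/25.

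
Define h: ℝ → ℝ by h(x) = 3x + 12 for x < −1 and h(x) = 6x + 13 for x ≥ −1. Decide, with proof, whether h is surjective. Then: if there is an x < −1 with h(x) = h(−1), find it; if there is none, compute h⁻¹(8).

-5/3

Both pieces are strictly increasing (slopes 3 and 6), so each is injective on its own interval.
The left piece maps (−∞, −1) onto (−∞, 9); the right piece maps [−1, ∞) onto [7, ∞).
The union (−∞, 9) ∪ [7, ∞) covers ℝ, so h is surjective.
For the follow-up: the images overlap, so an x < −1 with h(x) = h(−1) exists. h(−1) = 7; solving 3x + 12 = 7 for x < −1 gives x = (7 − 12)/3 = −5/3.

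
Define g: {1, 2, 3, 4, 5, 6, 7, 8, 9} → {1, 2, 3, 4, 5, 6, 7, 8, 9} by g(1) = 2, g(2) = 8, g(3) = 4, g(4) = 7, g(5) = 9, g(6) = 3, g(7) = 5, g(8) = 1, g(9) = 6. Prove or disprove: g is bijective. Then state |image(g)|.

9

The values 2, 8, 4, 7, 9, 3, 5, 1, 6 are a permutation of {1, 2, 3, 4, 5, 6, 7, 8, 9}: each element appears exactly once.
So g is injective and surjective, hence bijective.
The image of g is {1, 2, 3, 4, 5, 6, 7, 8, 9}, which has 9 elements.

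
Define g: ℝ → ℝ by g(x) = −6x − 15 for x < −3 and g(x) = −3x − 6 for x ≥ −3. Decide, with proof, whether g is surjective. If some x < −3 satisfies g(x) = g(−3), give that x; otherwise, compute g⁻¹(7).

-11/3

Both pieces are strictly decreasing (slopes −6 and −3), so each is injective on its own interval.
The left piece maps (−∞, −3) onto (3, ∞); the right piece maps [−3, ∞) onto (−∞, 3].
These images together cover ℝ, so g is surjective.
Because the two images are disjoint, no x < −3 has g(x) = g(−3), so we compute g⁻¹(7): 7 lies in (3, ∞), so solve −6x − 15 = 7: x = (7 + 15)/(−6) = −11/3.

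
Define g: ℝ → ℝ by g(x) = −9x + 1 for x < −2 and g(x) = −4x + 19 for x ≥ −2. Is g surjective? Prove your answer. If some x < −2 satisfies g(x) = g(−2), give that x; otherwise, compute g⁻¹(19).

Both pieces are strictly decreasing (slopes −9 and −4), so each is injective on its own interval.
The left piece maps (−∞, −2) onto (19, ∞); the right piece maps [−2, ∞) onto (−∞, 27].
The union (19, ∞) ∪ (−∞, 27] covers ℝ, so g is surjective.
For the follow-up: the images overlap, so an x < −2 with g(x) = g(−2) exists. g(−2) = 27; solving −9x + 1 = 27 for x < −2 gives x = (27 − 1)/(−9) = −26/9.

-26/9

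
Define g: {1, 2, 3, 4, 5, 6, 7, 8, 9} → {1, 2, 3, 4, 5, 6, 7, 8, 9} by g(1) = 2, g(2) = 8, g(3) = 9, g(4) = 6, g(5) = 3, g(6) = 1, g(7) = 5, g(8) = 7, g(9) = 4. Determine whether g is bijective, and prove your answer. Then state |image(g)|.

9

The values 2, 8, 9, 6, 3, 1, 5, 7, 4 are a permutation of {1, 2, 3, 4, 5, 6, 7, 8, 9}: each element appears exactly once.
So g is injective and surjective, hence bijective.
The image of g is {1, 2, 3, 4, 5, 6, 7, 8, 9}, which has 9 elements.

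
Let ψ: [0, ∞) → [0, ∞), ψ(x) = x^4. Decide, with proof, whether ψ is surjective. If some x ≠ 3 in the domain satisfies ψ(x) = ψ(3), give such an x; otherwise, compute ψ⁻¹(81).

3

For any y ∈ [0, ∞), x = y^{1/4} ∈ [0, ∞) gives ψ(x) = y, so ψ is surjective.
Since x ↦ x^4 is strictly increasing on [0, ∞), it is injective there, so no x ≠ 3 in the domain has ψ(x) = ψ(3). We therefore compute ψ⁻¹(81) = 81^{1/4} = 3 (indeed 3^4 = 81).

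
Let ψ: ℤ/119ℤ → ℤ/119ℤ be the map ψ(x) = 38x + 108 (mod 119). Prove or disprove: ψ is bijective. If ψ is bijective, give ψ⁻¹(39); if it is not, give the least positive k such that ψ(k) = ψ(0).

89

By definition, ψ is injective when ψ(s) = ψ(t) forces s = t.
If ψ(s) = ψ(t), then 38s ≡ 38t (mod 119). Because gcd(38, 119) = 1, we may cancel 38 to get s ≡ t (mod 119).
We now compute 38⁻¹ mod 119 explicitly. Euclid's algorithm: 119 = 3·38 + 5, 38 = 7·5 + 3, 5 = 1·3 + 2, 3 = 1·2 + 1; back-substituting gives 1 = 47·38 − 15·119, so 38⁻¹ ≡ 47 (mod 119).
Then y ↦ 47(y − 108) is a two-sided inverse to ψ, so every y ∈ ℤ/119ℤ has a preimage.
Therefore ψ is bijective.
Since ψ is bijective, we find ψ⁻¹(39): we need 38x ≡ 39 − 108 ≡ 50 (mod 119). Using 38⁻¹ = 47: x ≡ 47·50 = 2350 = 19·119 + 89, so x = 89.
Check: ψ(89) = 38·89 + 108 = 3490 = 29·119 + 39 ≡ 39 (mod 119).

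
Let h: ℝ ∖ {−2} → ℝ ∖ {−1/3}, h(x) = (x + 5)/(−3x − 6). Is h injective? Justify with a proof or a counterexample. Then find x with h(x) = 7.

Suppose h(a) = h(b). Cross-multiplying: (a + 5)(−3b − 6) = (b + 5)(−3a − 6).
Expanding both sides and cancelling the symmetric terms leaves 9·(a − b) = 0. Since 9 ≠ 0, a = b. Thus h is injective.
Solving h(x) = 7: cross-multiplying gives x + 5 = 7(−3x − 6), which rearranges to 22x = −47, so x = −47/22.

-47/22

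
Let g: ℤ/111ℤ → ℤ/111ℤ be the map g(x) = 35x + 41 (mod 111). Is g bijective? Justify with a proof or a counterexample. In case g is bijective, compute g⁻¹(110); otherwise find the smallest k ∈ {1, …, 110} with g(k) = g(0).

By definition, g is injective if g(a) = g(b) implies a = b.
Suppose g(a) = g(b) in ℤ/111ℤ. Then 35a + 41 ≡ 35b + 41 (mod 111), therefore 35(a − b) ≡ 0 (mod 111).
Since gcd(35, 111) = 1, 35 is invertible modulo 111, so a − b ≡ 0 (mod 111), i.e. a = b.
We now compute 35⁻¹ mod 111 explicitly. Euclid's algorithm: 111 = 3·35 + 6, 35 = 5·6 + 5, 6 = 1·5 + 1; back-substituting gives 1 = 92·35 − 29·111, so 35⁻¹ ≡ 92 (mod 111).
For any y ∈ ℤ/111ℤ, x = 92(y − 41) mod 111 satisfies g(x) = 35·92(y − 41) + 41 ≡ y (since 35·92 ≡ 1 mod 111). So every y has a preimage.
Thus g is bijective.
Since g is bijective, we compute g⁻¹(110): solve 35x + 41 ≡ 110 (mod 111), i.e. 35x ≡ 69 (mod 111).
Multiplying by 35⁻¹ = 92 gives x ≡ 92·69 = 6348 = 57·111 + 21 ≡ 21 (mod 111).
Check: g(21) = 35·21 + 41 = 776 = 6·111 + 110 ≡ 110 (mod 111).

21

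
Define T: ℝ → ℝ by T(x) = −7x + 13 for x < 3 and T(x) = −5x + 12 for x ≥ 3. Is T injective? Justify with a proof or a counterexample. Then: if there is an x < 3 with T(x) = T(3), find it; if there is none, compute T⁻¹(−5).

16/7

Both pieces are strictly decreasing (slopes −7 and −5), so each is injective on its own interval.
The left piece maps (−∞, 3) onto (−8, ∞); the right piece maps [3, ∞) onto (−∞, −3].
These images overlap. In particular T(3) = −3 (right piece), and solving −7x + 13 = −3 on the left piece gives x = 16/7 < 3.
So T(16/7) = T(3) with 16/7 ≠ 3, and T is not injective. This x = 16/7 is the requested value below 3.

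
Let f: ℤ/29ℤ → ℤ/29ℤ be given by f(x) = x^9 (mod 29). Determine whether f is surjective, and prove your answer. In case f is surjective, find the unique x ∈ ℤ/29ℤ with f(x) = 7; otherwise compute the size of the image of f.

23

Since 29 is prime, the nonzero elements of ℤ/29ℤ form a cyclic group of order 28.
As gcd(9, 28) = 1, raising to the 9th power is a bijection on this group: if x_1^9 ≡ x_2^9 then (x_1x_2^{−1})^9 = 1, and the only element of order dividing gcd(9, 28) = 1 is 1, so x_1 = x_2.
With f(0) = 0 this makes f injective on all of ℤ/29ℤ, hence bijective (finite equal-size domain and codomain). In particular f is surjective.
Since f is surjective, we find the preimage of 7. The inverse of x ↦ x^9 on (ℤ/29ℤ)^× is x ↦ x^25, because 9·25 = 225 = 8·28 + 1 ≡ 1 (mod 28) and x^{28} = 1 for x ≠ 0 (Fermat). So f⁻¹(7) = 7^25 mod 29.
Repeated squaring mod 29: 7^1 ≡ 7, 7^2 ≡ 7² = 49 ≡ 20, 7^4 ≡ 20² = 400 ≡ 23, 7^8 ≡ 23² = 529 ≡ 7, 7^16 ≡ 7² = 49 ≡ 20. Since 25 = 16 + 8 + 1, 7^25 ≡ 20·7·7: 20·7 = 140 ≡ 24, then 24·7 = 168 ≡ 23. So 7^25 ≡ 23 (mod 29).
Hence f⁻¹(7) = 23.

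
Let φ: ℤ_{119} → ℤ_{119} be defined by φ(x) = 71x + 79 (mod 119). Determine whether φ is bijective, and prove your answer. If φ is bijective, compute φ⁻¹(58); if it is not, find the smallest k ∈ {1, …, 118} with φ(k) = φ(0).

112

Recall that injectivity means: for all u, v in the domain, φ(u) = φ(v) implies u = v.
Suppose φ(u) = φ(v) in ℤ_{119}. Then 71u + 79 ≡ 71v + 79 (mod 119), therefore 71(u − v) ≡ 0 (mod 119).
Since gcd(71, 119) = 1, 71 is invertible modulo 119, hence u − v ≡ 0 (mod 119), i.e. u = v.
We now compute 71⁻¹ mod 119 explicitly. Euclid's algorithm: 119 = 1·71 + 48, 71 = 1·48 + 23, 48 = 2·23 + 2, 23 = 11·2 + 1; back-substituting gives 1 = 57·71 − 34·119, so 71⁻¹ ≡ 57 (mod 119).
Then y ↦ 57(y − 79) is a two-sided inverse to φ, so every y ∈ ℤ_{119} has a preimage.
Therefore φ is bijective.
Since φ is bijective, we compute φ⁻¹(58): solve 71x + 79 ≡ 58 (mod 119), i.e. 71x ≡ 98 (mod 119).
Multiplying by 71⁻¹ = 57 gives x ≡ 57·98 = 5586 = 46·119 + 112 ≡ 112 (mod 119).
Check: φ(112) = 71·112 + 79 = 8031 = 67·119 + 58 ≡ 58 (mod 119).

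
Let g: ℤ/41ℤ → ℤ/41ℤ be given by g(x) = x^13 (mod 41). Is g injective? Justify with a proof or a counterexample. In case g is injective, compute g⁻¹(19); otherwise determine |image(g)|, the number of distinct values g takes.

Since 41 is prime, the nonzero elements of ℤ/41ℤ form a cyclic group of order 40.
As gcd(13, 40) = 1, raising to the 13th power is a bijection on this group: if x_1^13 ≡ x_2^13 then (x_1x_2^{−1})^13 = 1, and the only element of order dividing gcd(13, 40) = 1 is 1, so x_1 = x_2.
With g(0) = 0 this makes g injective on all of ℤ/41ℤ, hence bijective (finite equal-size domain and codomain). In particular g is injective.
Since g is injective, we find the preimage of 19. The inverse of x ↦ x^13 on (ℤ/41ℤ)^× is x ↦ x^37, because 13·37 = 481 = 12·40 + 1 ≡ 1 (mod 40) and x^{40} = 1 for x ≠ 0 (Fermat). So g⁻¹(19) = 19^37 mod 41.
Repeated squaring mod 41: 19^1 ≡ 19, 19^2 ≡ 19² = 361 ≡ 33, 19^4 ≡ 33² = 1089 ≡ 23, 19^8 ≡ 23² = 529 ≡ 37, 19^16 ≡ 37² = 1369 ≡ 16, 19^32 ≡ 16² = 256 ≡ 10. Since 37 = 32 + 4 + 1, 19^37 ≡ 10·23·19: 10·23 = 230 ≡ 25, then 25·19 = 475 ≡ 24. So 19^37 ≡ 24 (mod 41).
Hence g⁻¹(19) = 24.

24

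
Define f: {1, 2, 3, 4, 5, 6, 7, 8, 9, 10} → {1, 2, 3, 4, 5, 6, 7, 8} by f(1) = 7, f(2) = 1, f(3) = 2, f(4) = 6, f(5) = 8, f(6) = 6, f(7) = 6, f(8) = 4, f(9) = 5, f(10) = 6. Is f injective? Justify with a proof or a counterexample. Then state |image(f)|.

7

f(4) = 6 = f(6) with 4 ≠ 6, so f is not injective.
The image of f is {1, 2, 4, 5, 6, 7, 8}, which has 7 elements.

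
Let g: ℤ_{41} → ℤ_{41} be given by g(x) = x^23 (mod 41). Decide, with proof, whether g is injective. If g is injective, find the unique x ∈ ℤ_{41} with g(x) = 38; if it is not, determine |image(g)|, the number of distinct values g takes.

Since 41 is prime, the nonzero elements of ℤ_{41} form a cyclic group of order 40.
As gcd(23, 40) = 1, raising to the 23rd power is a bijection on this group: if u^23 ≡ v^23 then (uv^{−1})^23 = 1, and the only element of order dividing gcd(23, 40) = 1 is 1, so u = v.
With g(0) = 0 this makes g injective on all of ℤ_{41}, hence bijective (finite equal-size domain and codomain). In particular g is injective.
Since g is injective, we find the preimage of 38. The inverse of x ↦ x^23 on (ℤ_{41})^× is x ↦ x^7, because 23·7 = 161 = 4·40 + 1 ≡ 1 (mod 40) and x^{40} = 1 for x ≠ 0 (Fermat). So g⁻¹(38) = 38^7 mod 41.
Repeated squaring mod 41: 38^1 ≡ 38, 38^2 ≡ 38² = 1444 ≡ 9, 38^4 ≡ 9² = 81 ≡ 40. Since 7 = 4 + 2 + 1, 38^7 ≡ 40·9·38: 40·9 = 360 ≡ 32, then 32·38 = 1216 ≡ 27. So 38^7 ≡ 27 (mod 41).
Hence g⁻¹(38) = 27.

27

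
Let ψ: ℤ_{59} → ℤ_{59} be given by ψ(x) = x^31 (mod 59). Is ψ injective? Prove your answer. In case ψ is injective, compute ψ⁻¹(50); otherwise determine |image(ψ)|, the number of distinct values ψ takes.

56

Since 59 is prime, the nonzero elements of ℤ_{59} form a cyclic group of order 58.
As gcd(31, 58) = 1, raising to the 31st power is a bijection on this group: if a^31 ≡ b^31 then (ab^{−1})^31 = 1, and the only element of order dividing gcd(31, 58) = 1 is 1, so a = b.
With ψ(0) = 0 this makes ψ injective on all of ℤ_{59}, hence bijective (finite equal-size domain and codomain). In particular ψ is injective.
Since ψ is injective, we find the preimage of 50. The inverse of x ↦ x^31 on (ℤ_{59})^× is x ↦ x^15, because 31·15 = 465 = 8·58 + 1 ≡ 1 (mod 58) and x^{58} = 1 for x ≠ 0 (Fermat). So ψ⁻¹(50) = 50^15 mod 59.
Repeated squaring mod 59: 50^1 ≡ 50, 50^2 ≡ 50² = 2500 ≡ 22, 50^4 ≡ 22² = 484 ≡ 12, 50^8 ≡ 12² = 144 ≡ 26. Since 15 = 8 + 4 + 2 + 1, 50^15 ≡ 26·12·22·50: 26·12 = 312 ≡ 17, then 17·22 = 374 ≡ 20, then 20·50 = 1000 ≡ 56. So 50^15 ≡ 56 (mod 59).
Hence ψ⁻¹(50) = 56.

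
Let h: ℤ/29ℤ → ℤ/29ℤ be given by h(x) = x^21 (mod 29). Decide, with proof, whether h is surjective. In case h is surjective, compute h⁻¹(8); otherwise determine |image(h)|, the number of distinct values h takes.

5

h(2): Repeated squaring mod 29: 2^1 ≡ 2, 2^2 ≡ 2² = 4, 2^4 ≡ 4² = 16, 2^8 ≡ 16² = 256 ≡ 24, 2^16 ≡ 24² = 576 ≡ 25. Since 21 = 16 + 4 + 1, 2^21 ≡ 25·16·2: 25·16 = 400 ≡ 23, then 23·2 = 46 ≡ 17. So 2^21 ≡ 17 (mod 29).
h(3): Repeated squaring mod 29: 3^1 ≡ 3, 3^2 ≡ 3² = 9, 3^4 ≡ 9² = 81 ≡ 23, 3^8 ≡ 23² = 529 ≡ 7, 3^16 ≡ 7² = 49 ≡ 20. Since 21 = 16 + 4 + 1, 3^21 ≡ 20·23·3: 20·23 = 460 ≡ 25, then 25·3 = 75 ≡ 17. So 3^21 ≡ 17 (mod 29).
So h(2) = h(3) = 17 while 2 ≠ 3, thus h is not injective.
A non-injective map from the 29-element set ℤ/29ℤ to itself takes at most 28 distinct values, so it cannot be surjective. Hence h is not surjective.
Since h is not surjective, we determine |image(h)|. Computing x^21 mod 29 for each x (by repeated squaring, reducing mod 29 at every step), the values h(0), h(1), …, h(28) are: 0, 1, 17, 17, 28, 28, 28, 1, 12, 28, 12, 17, 12, 28, 17, 12, 1, 17, 12, 17, 1, 17, 28, 1, 1, 1, 12, 12, 28.
The distinct values are {0, 1, 12, 17, 28}; there are 5 of them.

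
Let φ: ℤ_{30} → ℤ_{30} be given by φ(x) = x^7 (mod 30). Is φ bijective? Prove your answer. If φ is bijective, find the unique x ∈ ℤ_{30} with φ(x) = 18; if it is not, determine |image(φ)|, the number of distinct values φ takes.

Computing x^7 mod 30 for each x (by repeated squaring, reducing mod 30 at every step), the values φ(0), φ(1), …, φ(29) are: 0, 1, 8, 27, 4, 5, 6, 13, 2, 9, 10, 11, 18, 7, 14, 15, 16, 23, 12, 19, 20, 21, 28, 17, 24, 25, 26, 3, 22, 29.
Every element of ℤ_{30} appears exactly once in this list, so φ is a bijection, and in particular bijective.
Since φ is bijective, we read off the preimage of 18 from the same table: φ(12) = 18, so φ⁻¹(18) = 12.

12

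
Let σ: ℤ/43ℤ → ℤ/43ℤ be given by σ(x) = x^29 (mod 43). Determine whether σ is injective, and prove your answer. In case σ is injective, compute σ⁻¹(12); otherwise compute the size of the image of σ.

29

Since 43 is prime, the nonzero elements of ℤ/43ℤ form a cyclic group of order 42.
As gcd(29, 42) = 1, raising to the 29th power is a bijection on this group: if s^29 ≡ t^29 then (st^{−1})^29 = 1, and the only element of order dividing gcd(29, 42) = 1 is 1, so s = t.
With σ(0) = 0 this makes σ injective on all of ℤ/43ℤ, hence bijective (finite equal-size domain and codomain). In particular σ is injective.
Since σ is injective, we find the preimage of 12. The inverse of x ↦ x^29 on (ℤ/43ℤ)^× is x ↦ x^29, because 29·29 = 841 = 20·42 + 1 ≡ 1 (mod 42) and x^{42} = 1 for x ≠ 0 (Fermat). So σ⁻¹(12) = 12^29 mod 43.
Repeated squaring mod 43: 12^1 ≡ 12, 12^2 ≡ 12² = 144 ≡ 15, 12^4 ≡ 15² = 225 ≡ 10, 12^8 ≡ 10² = 100 ≡ 14, 12^16 ≡ 14² = 196 ≡ 24. Since 29 = 16 + 8 + 4 + 1, 12^29 ≡ 24·14·10·12: 24·14 = 336 ≡ 35, then 35·10 = 350 ≡ 6, then 6·12 = 72 ≡ 29. So 12^29 ≡ 29 (mod 43).
Hence σ⁻¹(12) = 29.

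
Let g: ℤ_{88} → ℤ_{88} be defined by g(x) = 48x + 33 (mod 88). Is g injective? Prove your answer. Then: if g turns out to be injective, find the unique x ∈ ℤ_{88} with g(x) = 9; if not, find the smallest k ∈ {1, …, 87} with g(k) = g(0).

Recall that g is injective when g(s) = g(t) forces s = t.
We have gcd(48, 88) = 8 > 1. Taking s = 0 and t = 11: g(0) = 33 and g(11) = 48·11 + 33 = 561 ≡ 33 (mod 88).
So g(0) = g(11) while 0 ≠ 11, therefore g is not injective.
Since g is not injective, we find the least positive k with g(k) = g(0): this means 48k ≡ 0 (mod 88), i.e. 88 ∣ 48k. Since gcd(48, 88) = 8, dividing through by 8 this holds exactly when 11 ∣ 6k, and as gcd(6, 11) = 1, exactly when 11 ∣ k.
The smallest positive such k is 11.

11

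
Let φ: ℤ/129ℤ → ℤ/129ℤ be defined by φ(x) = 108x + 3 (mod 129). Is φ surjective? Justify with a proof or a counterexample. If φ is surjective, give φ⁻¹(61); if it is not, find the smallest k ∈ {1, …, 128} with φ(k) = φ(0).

Recall that surjectivity means every element of the codomain has a preimage under φ.
Since gcd(108, 129) = 3, we have 108x ≡ 0 (mod 3) for all x, so φ(x) ≡ 0 (mod 3).
But 1 ≢ 0 (mod 3), so 1 ∈ ℤ/129ℤ has no preimage. Therefore φ is not surjective.
Since φ is not surjective, we find the least positive k with φ(k) = φ(0): this means 108k ≡ 0 (mod 129), i.e. 129 ∣ 108k. Since gcd(108, 129) = 3, dividing through by 3 this holds exactly when 43 ∣ 36k, and as gcd(36, 43) = 1, exactly when 43 ∣ k.
The smallest positive such k is 43.

43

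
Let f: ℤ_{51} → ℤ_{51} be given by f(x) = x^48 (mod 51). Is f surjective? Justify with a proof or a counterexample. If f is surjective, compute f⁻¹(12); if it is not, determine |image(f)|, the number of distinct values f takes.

4

f(1) = 1^48 = 1.
f(2): Repeated squaring mod 51: 2^1 ≡ 2, 2^2 ≡ 2² = 4, 2^4 ≡ 4² = 16, 2^8 ≡ 16² = 256 ≡ 1, 2^16 ≡ 1² = 1, 2^32 ≡ 1² = 1. Since 48 = 32 + 16, 2^48 ≡ 1·1: 1·1 = 1. So 2^48 ≡ 1 (mod 51).
So f(1) = f(2) = 1 while 1 ≠ 2, hence f is not injective.
A non-injective map from the 51-element set ℤ_{51} to itself takes at most 50 distinct values, so it cannot be surjective. So f is not surjective.
Since f is not surjective, we determine |image(f)|. Computing x^48 mod 51 for each x (by repeated squaring, reducing mod 51 at every step), the values f(0), f(1), …, f(50) are: 0, 1, 1, 18, 1, 1, 18, 1, 1, 18, 1, 1, 18, 1, 1, 18, 1, 34, 18, 1, 1, 18, 1, 1, 18, 1, 1, 18, 1, 1, 18, 1, 1, 18, 34, 1, 18, 1, 1, 18, 1, 1, 18, 1, 1, 18, 1, 1, 18, 1, 1.
The distinct values are {0, 1, 18, 34}; there are 4 of them.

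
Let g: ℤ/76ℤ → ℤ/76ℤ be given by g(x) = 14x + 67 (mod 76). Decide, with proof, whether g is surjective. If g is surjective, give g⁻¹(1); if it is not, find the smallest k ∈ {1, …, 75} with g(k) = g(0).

38

By definition, surjectivity means every element of the codomain has a preimage under g.
Since gcd(14, 76) = 2, we have 14x ≡ 0 (mod 2) for all x, so g(x) ≡ 1 (mod 2).
But 0 ≢ 1 (mod 2), so 0 ∈ ℤ/76ℤ has no preimage. Thus g is not surjective.
Since g is not surjective, we find the least positive k with g(k) = g(0): this means 14k ≡ 0 (mod 76), i.e. 76 ∣ 14k. Since gcd(14, 76) = 2, dividing through by 2 this holds exactly when 38 ∣ 7k, and as gcd(7, 38) = 1, exactly when 38 ∣ k.
The smallest positive such k is 38.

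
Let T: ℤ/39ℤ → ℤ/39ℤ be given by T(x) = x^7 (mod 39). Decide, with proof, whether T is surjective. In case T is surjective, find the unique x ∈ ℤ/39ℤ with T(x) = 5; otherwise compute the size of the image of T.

Computing x^7 mod 39 for each x (by repeated squaring, reducing mod 39 at every step), the values T(0), T(1), …, T(38) are: 0, 1, 11, 3, 4, 8, 33, 19, 5, 9, 10, 2, 12, 13, 14, 24, 16, 17, 21, 7, 32, 18, 22, 23, 15, 25, 26, 27, 37, 29, 30, 34, 20, 6, 31, 35, 36, 28, 38.
Every element of ℤ/39ℤ appears exactly once in this list, so T is a bijection, and in particular surjective.
Since T is surjective, we read off the preimage of 5 from the same table: T(8) = 5, so T⁻¹(5) = 8.

8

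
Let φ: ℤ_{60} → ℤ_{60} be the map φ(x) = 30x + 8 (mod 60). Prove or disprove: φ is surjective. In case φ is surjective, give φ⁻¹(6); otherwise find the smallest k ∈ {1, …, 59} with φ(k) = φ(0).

2

By definition, surjectivity means every element of the codomain has a preimage under φ.
Since gcd(30, 60) = 30, we have 30x ≡ 0 (mod 30) for all x, so φ(x) ≡ 8 (mod 30).
But 0 ≢ 8 (mod 30), so 0 ∈ ℤ_{60} has no preimage. Therefore φ is not surjective.
Since φ is not surjective, we find the least positive k with φ(k) = φ(0): this means 30k ≡ 0 (mod 60), i.e. 60 ∣ 30k. Since gcd(30, 60) = 30, dividing through by 30 this holds exactly when 2 ∣ k.
The smallest positive such k is 2.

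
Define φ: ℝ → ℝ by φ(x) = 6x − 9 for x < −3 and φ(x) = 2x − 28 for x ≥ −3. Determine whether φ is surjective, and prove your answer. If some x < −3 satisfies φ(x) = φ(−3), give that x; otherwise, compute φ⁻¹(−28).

Both pieces are strictly increasing (slopes 6 and 2), so each is injective on its own interval.
The left piece maps (−∞, −3) onto (−∞, −27); the right piece maps [−3, ∞) onto [−34, ∞).
The union (−∞, −27) ∪ [−34, ∞) covers ℝ, so φ is surjective.
For the follow-up: the images overlap, so an x < −3 with φ(x) = φ(−3) exists. φ(−3) = −34; solving 6x − 9 = −34 for x < −3 gives x = (−34 + 9)/6 = −25/6.

-25/6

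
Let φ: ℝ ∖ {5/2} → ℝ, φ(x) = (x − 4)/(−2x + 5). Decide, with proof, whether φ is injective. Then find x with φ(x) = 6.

Suppose φ(u) = φ(v). Cross-multiplying: (u − 4)(−2v + 5) = (v − 4)(−2u + 5).
Expanding both sides and cancelling the symmetric terms leaves −3·(u − v) = 0. Since −3 ≠ 0, u = v. Thus φ is injective.
Solving φ(x) = 6: cross-multiplying gives x − 4 = 6(−2x + 5), which rearranges to 13x = 34, so x = 34/13.

34/13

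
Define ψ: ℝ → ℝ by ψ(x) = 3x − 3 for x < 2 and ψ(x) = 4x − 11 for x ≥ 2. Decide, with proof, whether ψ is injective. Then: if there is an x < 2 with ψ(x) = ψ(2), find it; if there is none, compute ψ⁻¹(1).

0

Both pieces are strictly increasing (slopes 3 and 4), so each is injective on its own interval.
The left piece maps (−∞, 2) onto (−∞, 3); the right piece maps [2, ∞) onto [−3, ∞).
These images overlap. In particular ψ(2) = −3 (right piece), and solving 3x − 3 = −3 on the left piece gives x = 0 < 2.
So ψ(0) = ψ(2) with 0 ≠ 2, and ψ is not injective. This x = 0 is the requested value below 2.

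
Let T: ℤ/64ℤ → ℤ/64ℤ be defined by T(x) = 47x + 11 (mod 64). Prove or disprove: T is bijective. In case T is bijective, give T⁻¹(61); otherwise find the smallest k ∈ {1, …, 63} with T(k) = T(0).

46

Suppose T(s) = T(t) in ℤ/64ℤ. Then 47s + 11 ≡ 47t + 11 (mod 64), thus 47(s − t) ≡ 0 (mod 64).
Since gcd(47, 64) = 1, 47 is invertible modulo 64, hence s − t ≡ 0 (mod 64), i.e. s = t.
We now compute 47⁻¹ mod 64 explicitly. Euclid's algorithm: 64 = 1·47 + 17, 47 = 2·17 + 13, 17 = 1·13 + 4, 13 = 3·4 + 1; back-substituting gives 1 = 15·47 − 11·64, so 47⁻¹ ≡ 15 (mod 64).
For any y ∈ ℤ/64ℤ, x = 15(y − 11) mod 64 satisfies T(x) = 47·15(y − 11) + 11 ≡ y (since 47·15 ≡ 1 mod 64). So every y has a preimage.
Hence T is bijective.
Since T is bijective, we find T⁻¹(61): we need 47x ≡ 61 − 11 ≡ 50 (mod 64). Using 47⁻¹ = 15: x ≡ 15·50 = 750 = 11·64 + 46, so x = 46.
Check: T(46) = 47·46 + 11 = 2173 = 33·64 + 61 ≡ 61 (mod 64).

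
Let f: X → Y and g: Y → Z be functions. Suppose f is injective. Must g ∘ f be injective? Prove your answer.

not injective

No. Take X = Y = Z = {1, 2}, f = identity (injective), and g(x) = 1 for every x.
Then (g ∘ f)(1) = 1 = (g ∘ f)(2) with 1 ≠ 2, so g ∘ f is not injective.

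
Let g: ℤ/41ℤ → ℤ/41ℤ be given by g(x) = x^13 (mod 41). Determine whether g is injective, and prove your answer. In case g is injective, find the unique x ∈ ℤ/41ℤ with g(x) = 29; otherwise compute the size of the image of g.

34

Since 41 is prime, the nonzero elements of ℤ/41ℤ form a cyclic group of order 40.
As gcd(13, 40) = 1, raising to the 13th power is a bijection on this group: if x_1^13 ≡ x_2^13 then (x_1x_2^{−1})^13 = 1, and the only element of order dividing gcd(13, 40) = 1 is 1, so x_1 = x_2.
With g(0) = 0 this makes g injective on all of ℤ/41ℤ, hence bijective (finite equal-size domain and codomain). In particular g is injective.
Since g is injective, we find the preimage of 29. The inverse of x ↦ x^13 on (ℤ/41ℤ)^× is x ↦ x^37, because 13·37 = 481 = 12·40 + 1 ≡ 1 (mod 40) and x^{40} = 1 for x ≠ 0 (Fermat). So g⁻¹(29) = 29^37 mod 41.
Repeated squaring mod 41: 29^1 ≡ 29, 29^2 ≡ 29² = 841 ≡ 21, 29^4 ≡ 21² = 441 ≡ 31, 29^8 ≡ 31² = 961 ≡ 18, 29^16 ≡ 18² = 324 ≡ 37, 29^32 ≡ 37² = 1369 ≡ 16. Since 37 = 32 + 4 + 1, 29^37 ≡ 16·31·29: 16·31 = 496 ≡ 4, then 4·29 = 116 ≡ 34. So 29^37 ≡ 34 (mod 41).
Hence g⁻¹(29) = 34.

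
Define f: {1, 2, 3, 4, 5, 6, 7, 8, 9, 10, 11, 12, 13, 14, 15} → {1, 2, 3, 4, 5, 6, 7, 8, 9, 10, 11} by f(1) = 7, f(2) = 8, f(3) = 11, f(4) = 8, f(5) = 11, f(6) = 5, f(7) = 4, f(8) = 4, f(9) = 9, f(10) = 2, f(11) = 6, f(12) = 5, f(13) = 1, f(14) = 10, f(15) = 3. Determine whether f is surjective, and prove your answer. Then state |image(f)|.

11

Every element of the codomain has a preimage: 1 = f(13), 2 = f(10), 3 = f(15), 4 = f(7), 5 = f(6), 6 = f(11), 7 = f(1), 8 = f(2), 9 = f(9), 10 = f(14), 11 = f(3).
Hence f is surjective.
The image of f is {1, 2, 3, 4, 5, 6, 7, 8, 9, 10, 11}, which has 11 elements.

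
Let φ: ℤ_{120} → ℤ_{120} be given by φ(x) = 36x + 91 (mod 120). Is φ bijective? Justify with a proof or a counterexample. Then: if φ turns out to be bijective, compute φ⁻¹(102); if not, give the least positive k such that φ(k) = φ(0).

10

Recall: φ is injective if φ(a) = φ(b) implies a = b.
We have gcd(36, 120) = 12 > 1. Taking a = 0 and b = 10: φ(0) = 91 and φ(10) = 36·10 + 91 = 451 ≡ 91 (mod 120).
So φ(0) = φ(10) while 0 ≠ 10, hence φ is not injective, hence not bijective.
Since φ is not bijective, we find the least positive k with φ(k) = φ(0): this means 36k ≡ 0 (mod 120), i.e. 120 ∣ 36k. Since gcd(36, 120) = 12, dividing through by 12 this holds exactly when 10 ∣ 3k, and as gcd(3, 10) = 1, exactly when 10 ∣ k.
The smallest positive such k is 10.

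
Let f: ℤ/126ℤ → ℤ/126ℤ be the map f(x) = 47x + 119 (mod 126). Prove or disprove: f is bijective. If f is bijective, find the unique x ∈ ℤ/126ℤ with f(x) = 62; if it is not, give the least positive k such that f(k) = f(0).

39

If f(x_1) = f(x_2), then 47x_1 ≡ 47x_2 (mod 126). Because gcd(47, 126) = 1, we may cancel 47 to get x_1 ≡ x_2 (mod 126).
We now compute 47⁻¹ mod 126 explicitly. Euclid's algorithm: 126 = 2·47 + 32, 47 = 1·32 + 15, 32 = 2·15 + 2, 15 = 7·2 + 1; back-substituting gives 1 = 59·47 − 22·126, so 47⁻¹ ≡ 59 (mod 126).
For any y ∈ ℤ/126ℤ, x = 59(y − 119) mod 126 satisfies f(x) = 47·59(y − 119) + 119 ≡ y (since 47·59 ≡ 1 mod 126). So every y has a preimage.
Thus f is bijective.
Since f is bijective, we find f⁻¹(62): we need 47x ≡ 62 − 119 ≡ 69 (mod 126). Using 47⁻¹ = 59: x ≡ 59·69 = 4071 = 32·126 + 39, so x = 39.
Check: f(39) = 47·39 + 119 = 1952 = 15·126 + 62 ≡ 62 (mod 126).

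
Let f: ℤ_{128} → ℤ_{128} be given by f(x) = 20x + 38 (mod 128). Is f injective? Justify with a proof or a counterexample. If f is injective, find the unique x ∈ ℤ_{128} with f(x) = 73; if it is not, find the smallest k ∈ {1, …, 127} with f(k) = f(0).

32

We have gcd(20, 128) = 4 > 1. Taking x_1 = 0 and x_2 = 32: f(0) = 38 and f(32) = 20·32 + 38 = 678 ≡ 38 (mod 128).
So f(0) = f(32) while 0 ≠ 32, therefore f is not injective.
Since f is not injective, we find the least positive k with f(k) = f(0): this means 20k ≡ 0 (mod 128), i.e. 128 ∣ 20k. Since gcd(20, 128) = 4, dividing through by 4 this holds exactly when 32 ∣ 5k, and as gcd(5, 32) = 1, exactly when 32 ∣ k.
The smallest positive such k is 32.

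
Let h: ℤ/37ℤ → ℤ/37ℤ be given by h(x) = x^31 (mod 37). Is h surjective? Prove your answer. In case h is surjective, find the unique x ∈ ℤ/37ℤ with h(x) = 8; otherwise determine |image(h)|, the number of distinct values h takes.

29

Since 37 is prime, the nonzero elements of ℤ/37ℤ form a cyclic group of order 36.
As gcd(31, 36) = 1, raising to the 31st power is a bijection on this group: if u^31 ≡ v^31 then (uv^{−1})^31 = 1, and the only element of order dividing gcd(31, 36) = 1 is 1, so u = v.
With h(0) = 0 this makes h injective on all of ℤ/37ℤ, hence bijective (finite equal-size domain and codomain). In particular h is surjective.
Since h is surjective, we find the preimage of 8. The inverse of x ↦ x^31 on (ℤ/37ℤ)^× is x ↦ x^7, because 31·7 = 217 = 6·36 + 1 ≡ 1 (mod 36) and x^{36} = 1 for x ≠ 0 (Fermat). So h⁻¹(8) = 8^7 mod 37.
Repeated squaring mod 37: 8^1 ≡ 8, 8^2 ≡ 8² = 64 ≡ 27, 8^4 ≡ 27² = 729 ≡ 26. Since 7 = 4 + 2 + 1, 8^7 ≡ 26·27·8: 26·27 = 702 ≡ 36, then 36·8 = 288 ≡ 29. So 8^7 ≡ 29 (mod 37).
Hence h⁻¹(8) = 29.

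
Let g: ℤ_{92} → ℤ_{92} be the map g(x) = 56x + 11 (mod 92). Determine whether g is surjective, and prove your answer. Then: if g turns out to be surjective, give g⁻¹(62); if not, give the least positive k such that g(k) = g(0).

Recall that g is surjective if every y in the codomain equals g(x) for some x in the domain.
Since gcd(56, 92) = 4, we have 56x ≡ 0 (mod 4) for all x, so g(x) ≡ 3 (mod 4).
But 0 ≢ 3 (mod 4), so 0 ∈ ℤ_{92} has no preimage. Thus g is not surjective.
Since g is not surjective, we find the least positive k with g(k) = g(0): this means 56k ≡ 0 (mod 92), i.e. 92 ∣ 56k. Since gcd(56, 92) = 4, dividing through by 4 this holds exactly when 23 ∣ 14k, and as gcd(14, 23) = 1, exactly when 23 ∣ k.
The smallest positive such k is 23.

23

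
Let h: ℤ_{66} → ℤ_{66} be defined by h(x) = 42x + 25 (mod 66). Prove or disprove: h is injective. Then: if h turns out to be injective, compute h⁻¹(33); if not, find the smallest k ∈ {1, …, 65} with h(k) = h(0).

11

By definition, h is injective if h(s) = h(t) implies s = t.
We have gcd(42, 66) = 6 > 1. Taking s = 0 and t = 11: h(0) = 25 and h(11) = 42·11 + 25 = 487 ≡ 25 (mod 66).
So h(0) = h(11) while 0 ≠ 11, thus h is not injective.
Since h is not injective, we find the least positive k with h(k) = h(0): this means 42k ≡ 0 (mod 66), i.e. 66 ∣ 42k. Since gcd(42, 66) = 6, dividing through by 6 this holds exactly when 11 ∣ 7k, and as gcd(7, 11) = 1, exactly when 11 ∣ k.
The smallest positive such k is 11.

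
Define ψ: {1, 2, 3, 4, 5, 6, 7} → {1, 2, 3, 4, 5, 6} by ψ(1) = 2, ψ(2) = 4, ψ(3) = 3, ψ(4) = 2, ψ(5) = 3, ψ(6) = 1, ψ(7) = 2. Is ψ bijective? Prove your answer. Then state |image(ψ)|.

4

ψ(1) = 2 = ψ(4) with 1 ≠ 4, so ψ is not injective, hence not bijective.
The image of ψ is {1, 2, 3, 4}, which has 4 elements.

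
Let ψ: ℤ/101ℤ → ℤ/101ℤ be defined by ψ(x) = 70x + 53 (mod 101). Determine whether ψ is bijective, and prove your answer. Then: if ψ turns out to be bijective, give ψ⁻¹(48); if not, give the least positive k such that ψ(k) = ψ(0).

By definition, ψ is injective when ψ(x_1) = ψ(x_2) forces x_1 = x_2.
If ψ(x_1) = ψ(x_2), then 70x_1 ≡ 70x_2 (mod 101). Because gcd(70, 101) = 1, we may cancel 70 to get x_1 ≡ x_2 (mod 101).
We now compute 70⁻¹ mod 101 explicitly. Euclid's algorithm: 101 = 1·70 + 31, 70 = 2·31 + 8, 31 = 3·8 + 7, 8 = 1·7 + 1; back-substituting gives 1 = 13·70 − 9·101, so 70⁻¹ ≡ 13 (mod 101).
For any y ∈ ℤ/101ℤ, x = 13(y − 53) mod 101 satisfies ψ(x) = 70·13(y − 53) + 53 ≡ y (since 70·13 ≡ 1 mod 101). So every y has a preimage.
Therefore ψ is bijective.
Since ψ is bijective, we find ψ⁻¹(48): we need 70x ≡ 48 − 53 ≡ 96 (mod 101). Using 70⁻¹ = 13: x ≡ 13·96 = 1248 = 12·101 + 36, so x = 36.
Check: ψ(36) = 70·36 + 53 = 2573 = 25·101 + 48 ≡ 48 (mod 101).

36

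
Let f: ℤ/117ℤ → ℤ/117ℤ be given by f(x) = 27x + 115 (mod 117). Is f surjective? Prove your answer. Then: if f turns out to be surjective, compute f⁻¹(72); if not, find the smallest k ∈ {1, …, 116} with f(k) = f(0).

13

By definition, surjectivity means every element of the codomain has a preimage under f.
Since gcd(27, 117) = 9, we have 27x ≡ 0 (mod 9) for all x, so f(x) ≡ 7 (mod 9).
But 0 ≢ 7 (mod 9), so 0 ∈ ℤ/117ℤ has no preimage. Thus f is not surjective.
Since f is not surjective, we find the least positive k with f(k) = f(0): this means 27k ≡ 0 (mod 117), i.e. 117 ∣ 27k. Since gcd(27, 117) = 9, dividing through by 9 this holds exactly when 13 ∣ 3k, and as gcd(3, 13) = 1, exactly when 13 ∣ k.
The smallest positive such k is 13.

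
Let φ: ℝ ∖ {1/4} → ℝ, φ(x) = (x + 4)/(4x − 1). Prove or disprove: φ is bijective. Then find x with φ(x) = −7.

If φ(x) = 1/4, cross-multiplying gives 4(x + 4) = 1(4x − 1), which simplifies to 16 = −1 — false.  So 1/4 has no preimage and φ is not surjective.
Therefore φ is not bijective.
Solving φ(x) = −7: cross-multiplying gives x + 4 = −7(4x − 1), which rearranges to 29x = 3, so x = 3/29.

3/29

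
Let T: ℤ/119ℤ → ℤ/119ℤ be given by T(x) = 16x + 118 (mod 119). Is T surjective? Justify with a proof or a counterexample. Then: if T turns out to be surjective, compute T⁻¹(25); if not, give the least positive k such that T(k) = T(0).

76

Recall: T is surjective if every y in the codomain equals T(x) for some x in the domain.
Since gcd(16, 119) = 1, 16 is invertible modulo 119. Euclid's algorithm: 119 = 7·16 + 7, 16 = 2·7 + 2, 7 = 3·2 + 1; back-substituting gives 1 = 67·16 − 9·119, so 16⁻¹ ≡ 67 (mod 119).
Then y ↦ 67(y − 118) is a two-sided inverse to T, so every y ∈ ℤ/119ℤ has a preimage.
So T is surjective.
Since T is surjective, we find T⁻¹(25): we need 16x ≡ 25 − 118 ≡ 26 (mod 119). Using 16⁻¹ = 67: x ≡ 67·26 = 1742 = 14·119 + 76, so x = 76.
Check: T(76) = 16·76 + 118 = 1334 = 11·119 + 25 ≡ 25 (mod 119).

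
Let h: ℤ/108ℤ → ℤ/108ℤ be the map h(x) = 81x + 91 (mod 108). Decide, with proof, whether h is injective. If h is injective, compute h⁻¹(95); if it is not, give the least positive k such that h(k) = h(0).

Recall: h is injective if h(u) = h(v) implies u = v.
We have gcd(81, 108) = 27 > 1. Taking u = 0 and v = 4: h(0) = 91 and h(4) = 81·4 + 91 = 415 ≡ 91 (mod 108).
So h(0) = h(4) while 0 ≠ 4, so h is not injective.
Since h is not injective, we find the least positive k with h(k) = h(0): this means 81k ≡ 0 (mod 108), i.e. 108 ∣ 81k. Since gcd(81, 108) = 27, dividing through by 27 this holds exactly when 4 ∣ 3k, and as gcd(3, 4) = 1, exactly when 4 ∣ k.
The smallest positive such k is 4.

4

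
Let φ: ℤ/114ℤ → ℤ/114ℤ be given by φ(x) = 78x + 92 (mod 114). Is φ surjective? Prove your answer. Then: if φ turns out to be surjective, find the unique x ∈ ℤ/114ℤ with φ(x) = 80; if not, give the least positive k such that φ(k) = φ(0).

Since gcd(78, 114) = 6, we have 78x ≡ 0 (mod 6) for all x, so φ(x) ≡ 2 (mod 6).
But 0 ≢ 2 (mod 6), so 0 ∈ ℤ/114ℤ has no preimage. So φ is not surjective.
Since φ is not surjective, we find the least positive k with φ(k) = φ(0): this means 78k ≡ 0 (mod 114), i.e. 114 ∣ 78k. Since gcd(78, 114) = 6, dividing through by 6 this holds exactly when 19 ∣ 13k, and as gcd(13, 19) = 1, exactly when 19 ∣ k.
The smallest positive such k is 19.

19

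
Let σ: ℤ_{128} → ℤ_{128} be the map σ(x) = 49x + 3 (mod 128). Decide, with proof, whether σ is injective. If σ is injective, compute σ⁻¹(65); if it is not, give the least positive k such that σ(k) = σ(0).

By definition, injectivity means: for all u, v in the domain, σ(u) = σ(v) implies u = v.
Suppose σ(u) = σ(v) in ℤ_{128}. Then 49u + 3 ≡ 49v + 3 (mod 128), therefore 49(u − v) ≡ 0 (mod 128).
Since gcd(49, 128) = 1, 49 is invertible modulo 128, therefore u − v ≡ 0 (mod 128), i.e. u = v.
Thus σ is injective.
We now compute 49⁻¹ mod 128 explicitly. Euclid's algorithm: 128 = 2·49 + 30, 49 = 1·30 + 19, 30 = 1·19 + 11, 19 = 1·11 + 8, 11 = 1·8 + 3, 8 = 2·3 + 2, 3 = 1·2 + 1; back-substituting gives 1 = 81·49 − 31·128, so 49⁻¹ ≡ 81 (mod 128).
Since σ is injective, we find σ⁻¹(65): we need 49x ≡ 65 − 3 ≡ 62 (mod 128). Using 49⁻¹ = 81: x ≡ 81·62 = 5022 = 39·128 + 30, so x = 30.
Check: σ(30) = 49·30 + 3 = 1473 = 11·128 + 65 ≡ 65 (mod 128).

30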